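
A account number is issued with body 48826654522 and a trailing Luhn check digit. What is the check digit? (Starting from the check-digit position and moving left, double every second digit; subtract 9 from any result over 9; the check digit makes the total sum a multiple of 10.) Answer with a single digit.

Partial digits right→left: 2 2 5 4 5 6 6 2 8 8 4
Double every second digit counting from the check-digit position (so the 1st, 3rd, 5th, ... of the partial from the right).
  doubled (with −9 where >9): 4 1 1 3 7 8 → sum 24
  kept as-is: 2 4 6 2 8 → sum 22
Total = 24 + 22 = 46.
Check digit = (10 − (46 mod 10)) mod 10 = 4.

4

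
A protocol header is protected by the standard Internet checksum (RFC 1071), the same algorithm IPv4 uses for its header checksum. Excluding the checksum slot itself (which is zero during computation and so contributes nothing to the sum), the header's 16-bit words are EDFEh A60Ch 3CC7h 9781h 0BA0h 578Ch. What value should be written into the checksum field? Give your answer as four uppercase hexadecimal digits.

One's-complement addition (fold any carry out of bit 15 back into bit 0):
  0xEDFE + 0xA60C = 0x1940A → wrap carry → 0x940B
  0x940B + 0x3CC7 = 0x0D0D2
  0xD0D2 + 0x9781 = 0x16853 → wrap carry → 0x6854
  0x6854 + 0x0BA0 = 0x073F4
  0x73F4 + 0x578C = 0x0CB80
One's-complement sum = 0xCB80.
Checksum = ~0xCB80 & 0xFFFF = 0x347F.

347F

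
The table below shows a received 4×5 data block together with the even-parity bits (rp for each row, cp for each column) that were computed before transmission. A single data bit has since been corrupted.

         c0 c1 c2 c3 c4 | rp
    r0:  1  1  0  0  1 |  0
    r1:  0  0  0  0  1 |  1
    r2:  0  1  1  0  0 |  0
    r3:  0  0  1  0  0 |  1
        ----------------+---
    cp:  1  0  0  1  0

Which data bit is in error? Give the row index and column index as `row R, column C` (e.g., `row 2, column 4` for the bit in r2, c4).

Recompute each row's even parity and compare to rp:
  r0: data parity 1, sent rp 0 → mismatch
  r1: data parity 1, sent rp 1 → ok
  r2: data parity 0, sent rp 0 → ok
  r3: data parity 1, sent rp 1 → ok
Recompute each column's even parity and compare to cp:
  c0: data parity 1, sent cp 1 → ok
  c1: data parity 0, sent cp 0 → ok
  c2: data parity 0, sent cp 0 → ok
  c3: data parity 0, sent cp 1 → mismatch
  c4: data parity 0, sent cp 0 → ok
Exactly one row (r0) and one column (c3) fail → the flipped bit is at their intersection.

row 0, column 3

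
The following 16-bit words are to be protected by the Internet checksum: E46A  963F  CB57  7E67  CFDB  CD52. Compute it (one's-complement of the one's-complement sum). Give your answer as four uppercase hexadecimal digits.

One's-complement addition (fold any carry out of bit 15 back into bit 0):
  0xE46A + 0x963F = 0x17AA9 → wrap carry → 0x7AAA
  0x7AAA + 0xCB57 = 0x14601 → wrap carry → 0x4602
  0x4602 + 0x7E67 = 0x0C469
  0xC469 + 0xCFDB = 0x19444 → wrap carry → 0x9445
  0x9445 + 0xCD52 = 0x16197 → wrap carry → 0x6198
One's-complement sum = 0x6198.
Checksum = ~0x6198 & 0xFFFF = 0x9E67.

9E67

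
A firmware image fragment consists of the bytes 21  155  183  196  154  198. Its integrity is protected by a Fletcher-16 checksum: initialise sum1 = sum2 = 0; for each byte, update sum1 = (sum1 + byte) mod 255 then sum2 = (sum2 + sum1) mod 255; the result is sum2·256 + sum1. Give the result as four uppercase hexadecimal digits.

B18E

Running sums (mod 255):
  after byte 0 (21): sum1=21, sum2=21
  after byte 1 (155): sum1=176, sum2=197
  after byte 2 (183): sum1=104, sum2=46
  after byte 3 (196): sum1=45, sum2=91
  after byte 4 (154): sum1=199, sum2=35
  after byte 5 (198): sum1=142, sum2=177
Checksum = sum2·256 + sum1 = 177·256 + 142 = 45454 = 0xB18E.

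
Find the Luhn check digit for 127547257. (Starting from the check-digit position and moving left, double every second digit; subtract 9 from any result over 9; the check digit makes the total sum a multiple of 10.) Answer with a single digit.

7

Partial digits right→left: 7 5 2 7 4 5 7 2 1
Double every second digit counting from the check-digit position (so the 1st, 3rd, 5th, ... of the partial from the right).
  doubled (with −9 where >9): 5 4 8 5 2 → sum 24
  kept as-is: 5 7 5 2 → sum 19
Total = 24 + 19 = 43.
Check digit = (10 − (43 mod 10)) mod 10 = 7.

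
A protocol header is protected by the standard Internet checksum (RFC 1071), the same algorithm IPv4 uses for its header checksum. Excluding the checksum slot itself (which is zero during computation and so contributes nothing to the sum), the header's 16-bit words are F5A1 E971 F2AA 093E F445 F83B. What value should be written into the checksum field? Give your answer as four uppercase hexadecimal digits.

One's-complement addition (fold any carry out of bit 15 back into bit 0):
  0xF5A1 + 0xE971 = 0x1DF12 → wrap carry → 0xDF13
  0xDF13 + 0xF2AA = 0x1D1BD → wrap carry → 0xD1BE
  0xD1BE + 0x093E = 0x0DAFC
  0xDAFC + 0xF445 = 0x1CF41 → wrap carry → 0xCF42
  0xCF42 + 0xF83B = 0x1C77D → wrap carry → 0xC77E
One's-complement sum = 0xC77E.
Checksum = ~0xC77E & 0xFFFF = 0x3881.

3881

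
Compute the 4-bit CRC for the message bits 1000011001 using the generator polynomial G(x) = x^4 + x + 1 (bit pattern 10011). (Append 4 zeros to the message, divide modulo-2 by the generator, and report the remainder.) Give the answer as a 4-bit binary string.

Append 4 zeros: 10000110010000. Divide by 10011 (XOR where the leading bit is 1):
  pos 0: 10000 XOR 10011 = 00011
  pos 3: 11110 XOR 10011 = 01101
  pos 4: 11010 XOR 10011 = 01001
  pos 5: 10011 XOR 10011 = 00000
Remainder (last 4 bits) = 0000. This is the CRC / FCS.

0000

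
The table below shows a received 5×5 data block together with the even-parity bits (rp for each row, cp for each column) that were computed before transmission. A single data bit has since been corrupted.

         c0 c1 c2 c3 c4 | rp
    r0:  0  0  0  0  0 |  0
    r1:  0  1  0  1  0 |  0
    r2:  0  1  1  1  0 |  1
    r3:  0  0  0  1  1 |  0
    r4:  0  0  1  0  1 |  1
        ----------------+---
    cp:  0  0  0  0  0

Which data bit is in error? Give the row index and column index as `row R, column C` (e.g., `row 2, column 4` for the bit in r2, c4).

row 4, column 3

Recompute each row's even parity and compare to rp:
  r0: data parity 0, sent rp 0 → ok
  r1: data parity 0, sent rp 0 → ok
  r2: data parity 1, sent rp 1 → ok
  r3: data parity 0, sent rp 0 → ok
  r4: data parity 0, sent rp 1 → mismatch
Recompute each column's even parity and compare to cp:
  c0: data parity 0, sent cp 0 → ok
  c1: data parity 0, sent cp 0 → ok
  c2: data parity 0, sent cp 0 → ok
  c3: data parity 1, sent cp 0 → mismatch
  c4: data parity 0, sent cp 0 → ok
Exactly one row (r4) and one column (c3) fail → the flipped bit is at their intersection.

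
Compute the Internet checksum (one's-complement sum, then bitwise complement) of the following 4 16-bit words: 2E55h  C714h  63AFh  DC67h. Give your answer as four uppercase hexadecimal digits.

CA7E

One's-complement addition (fold any carry out of bit 15 back into bit 0):
  0x2E55 + 0xC714 = 0x0F569
  0xF569 + 0x63AF = 0x15918 → wrap carry → 0x5919
  0x5919 + 0xDC67 = 0x13580 → wrap carry → 0x3581
One's-complement sum = 0x3581.
Checksum = ~0x3581 & 0xFFFF = 0xCA7E.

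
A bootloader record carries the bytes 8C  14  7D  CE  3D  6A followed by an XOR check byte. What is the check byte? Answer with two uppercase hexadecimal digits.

XOR the bytes together:
  start with 0x8C
  0x8C ⊕ 0x14 = 0x98
  0x98 ⊕ 0x7D = 0xE5
  0xE5 ⊕ 0xCE = 0x2B
  0x2B ⊕ 0x3D = 0x16
  0x16 ⊕ 0x6A = 0x7C

7C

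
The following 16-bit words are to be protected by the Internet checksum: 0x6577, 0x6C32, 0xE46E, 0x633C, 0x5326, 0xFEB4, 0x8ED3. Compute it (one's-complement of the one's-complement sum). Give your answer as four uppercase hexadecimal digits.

One's-complement addition (fold any carry out of bit 15 back into bit 0):
  0x6577 + 0x6C32 = 0x0D1A9
  0xD1A9 + 0xE46E = 0x1B617 → wrap carry → 0xB618
  0xB618 + 0x633C = 0x11954 → wrap carry → 0x1955
  0x1955 + 0x5326 = 0x06C7B
  0x6C7B + 0xFEB4 = 0x16B2F → wrap carry → 0x6B30
  0x6B30 + 0x8ED3 = 0x0FA03
One's-complement sum = 0xFA03.
Checksum = ~0xFA03 & 0xFFFF = 0x05FC.

05FC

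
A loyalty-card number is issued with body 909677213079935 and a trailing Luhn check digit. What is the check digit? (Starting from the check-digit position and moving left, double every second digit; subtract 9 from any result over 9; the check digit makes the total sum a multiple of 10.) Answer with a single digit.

Partial digits right→left: 5 3 9 9 7 0 3 1 2 7 7 6 9 0 9
Double every second digit counting from the check-digit position (so the 1st, 3rd, 5th, ... of the partial from the right).
  doubled (with −9 where >9): 1 9 5 6 4 5 9 9 → sum 48
  kept as-is: 3 9 0 1 7 6 0 → sum 26
Total = 48 + 26 = 74.
Check digit = (10 − (74 mod 10)) mod 10 = 6.

6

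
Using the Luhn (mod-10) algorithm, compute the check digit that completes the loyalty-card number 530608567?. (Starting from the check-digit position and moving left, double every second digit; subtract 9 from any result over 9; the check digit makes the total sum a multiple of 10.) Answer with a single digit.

Partial digits right→left: 7 6 5 8 0 6 0 3 5
Double every second digit counting from the check-digit position (so the 1st, 3rd, 5th, ... of the partial from the right).
  doubled (with −9 where >9): 5 1 0 0 1 → sum 7
  kept as-is: 6 8 6 3 → sum 23
Total = 7 + 23 = 30.
Check digit = (10 − (30 mod 10)) mod 10 = 0.

0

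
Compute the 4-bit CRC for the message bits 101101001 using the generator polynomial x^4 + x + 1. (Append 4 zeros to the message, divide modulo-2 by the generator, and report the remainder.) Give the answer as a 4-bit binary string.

1010

Append 4 zeros: 1011010010000. Divide by 10011 (XOR where the leading bit is 1):
  pos 0: 10110 XOR 10011 = 00101
  pos 2: 10110 XOR 10011 = 00101
  pos 4: 10101 XOR 10011 = 00110
  pos 6: 11000 XOR 10011 = 01011
  pos 7: 10110 XOR 10011 = 00101
Remainder (last 4 bits) = 1010. This is the CRC / FCS.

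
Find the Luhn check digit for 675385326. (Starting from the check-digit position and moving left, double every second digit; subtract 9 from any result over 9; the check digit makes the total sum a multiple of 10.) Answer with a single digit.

Partial digits right→left: 6 2 3 5 8 3 5 7 6
Double every second digit counting from the check-digit position (so the 1st, 3rd, 5th, ... of the partial from the right).
  doubled (with −9 where >9): 3 6 7 1 3 → sum 20
  kept as-is: 2 5 3 7 → sum 17
Total = 20 + 17 = 37.
Check digit = (10 − (37 mod 10)) mod 10 = 3.

3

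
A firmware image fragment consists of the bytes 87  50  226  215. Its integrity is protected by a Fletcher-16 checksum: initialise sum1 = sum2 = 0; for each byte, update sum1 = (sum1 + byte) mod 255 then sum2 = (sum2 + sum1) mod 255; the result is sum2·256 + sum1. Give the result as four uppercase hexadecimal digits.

Running sums (mod 255):
  after byte 0 (87): sum1=87, sum2=87
  after byte 1 (50): sum1=137, sum2=224
  after byte 2 (226): sum1=108, sum2=77
  after byte 3 (215): sum1=68, sum2=145
Checksum = sum2·256 + sum1 = 145·256 + 68 = 37188 = 0x9144.

9144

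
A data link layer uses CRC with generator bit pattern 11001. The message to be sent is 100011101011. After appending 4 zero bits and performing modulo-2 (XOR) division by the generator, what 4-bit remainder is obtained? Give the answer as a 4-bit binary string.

Append 4 zeros: 1000111010110000. Divide by 11001 (XOR where the leading bit is 1):
  pos 0: 10001 XOR 11001 = 01000
  pos 1: 10001 XOR 11001 = 01000
  pos 2: 10001 XOR 11001 = 01000
  pos 3: 10000 XOR 11001 = 01001
  pos 4: 10011 XOR 11001 = 01010
  pos 5: 10100 XOR 11001 = 01101
  pos 6: 11011 XOR 11001 = 00010
  pos 9: 10100 XOR 11001 = 01101
  pos 10: 11010 XOR 11001 = 00011
Remainder (last 4 bits) = 0110. This is the CRC / FCS.

0110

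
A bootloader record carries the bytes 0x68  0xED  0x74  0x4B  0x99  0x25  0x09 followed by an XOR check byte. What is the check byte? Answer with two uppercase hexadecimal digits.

XOR the bytes together:
  start with 0x68
  0x68 ⊕ 0xED = 0x85
  0x85 ⊕ 0x74 = 0xF1
  0xF1 ⊕ 0x4B = 0xBA
  0xBA ⊕ 0x99 = 0x23
  0x23 ⊕ 0x25 = 0x06
  0x06 ⊕ 0x09 = 0x0F

0F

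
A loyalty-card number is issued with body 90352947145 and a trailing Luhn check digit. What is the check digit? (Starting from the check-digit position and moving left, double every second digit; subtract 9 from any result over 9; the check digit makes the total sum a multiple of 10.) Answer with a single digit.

5

Partial digits right→left: 5 4 1 7 4 9 2 5 3 0 9
Double every second digit counting from the check-digit position (so the 1st, 3rd, 5th, ... of the partial from the right).
  doubled (with −9 where >9): 1 2 8 4 6 9 → sum 30
  kept as-is: 4 7 9 5 0 → sum 25
Total = 30 + 25 = 55.
Check digit = (10 − (55 mod 10)) mod 10 = 5.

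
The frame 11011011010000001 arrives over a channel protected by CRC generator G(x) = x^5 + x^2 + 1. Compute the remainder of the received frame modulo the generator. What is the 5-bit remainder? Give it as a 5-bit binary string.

Modulo-2 division of 11011011010000001 by 100101:
  pos 0: 110110 XOR 100101 = 010011
  pos 1: 100111 XOR 100101 = 000010
  pos 5: 101010 XOR 100101 = 001111
  pos 7: 111100 XOR 100101 = 011001
  pos 8: 110010 XOR 100101 = 010111
  pos 9: 101110 XOR 100101 = 001011
  pos 11: 101101 XOR 100101 = 001000
Remainder = 01000 (nonzero — an error is detected).

01000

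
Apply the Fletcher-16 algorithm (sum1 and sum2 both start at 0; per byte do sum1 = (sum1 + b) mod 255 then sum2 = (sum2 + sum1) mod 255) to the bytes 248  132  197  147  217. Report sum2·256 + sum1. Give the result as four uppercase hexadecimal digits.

Running sums (mod 255):
  after byte 0 (248): sum1=248, sum2=248
  after byte 1 (132): sum1=125, sum2=118
  after byte 2 (197): sum1=67, sum2=185
  after byte 3 (147): sum1=214, sum2=144
  after byte 4 (217): sum1=176, sum2=65
Checksum = sum2·256 + sum1 = 65·256 + 176 = 16816 = 0x41B0.

41B0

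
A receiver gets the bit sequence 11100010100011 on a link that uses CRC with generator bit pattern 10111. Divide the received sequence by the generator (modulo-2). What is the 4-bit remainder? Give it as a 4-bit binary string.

1110

Modulo-2 division of 11100010100011 by 10111:
  pos 0: 11100 XOR 10111 = 01011
  pos 1: 10110 XOR 10111 = 00001
  pos 5: 11010 XOR 10111 = 01101
  pos 6: 11010 XOR 10111 = 01101
  pos 7: 11010 XOR 10111 = 01101
  pos 8: 11011 XOR 10111 = 01100
  pos 9: 11001 XOR 10111 = 01110
Remainder = 1110 (nonzero — an error is detected).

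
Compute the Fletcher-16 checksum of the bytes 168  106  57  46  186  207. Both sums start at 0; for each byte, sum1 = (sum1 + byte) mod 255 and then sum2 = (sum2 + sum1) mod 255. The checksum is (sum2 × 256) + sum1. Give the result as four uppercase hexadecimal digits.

Running sums (mod 255):
  after byte 0 (168): sum1=168, sum2=168
  after byte 1 (106): sum1=19, sum2=187
  after byte 2 (57): sum1=76, sum2=8
  after byte 3 (46): sum1=122, sum2=130
  after byte 4 (186): sum1=53, sum2=183
  after byte 5 (207): sum1=5, sum2=188
Checksum = sum2·256 + sum1 = 188·256 + 5 = 48133 = 0xBC05.

BC05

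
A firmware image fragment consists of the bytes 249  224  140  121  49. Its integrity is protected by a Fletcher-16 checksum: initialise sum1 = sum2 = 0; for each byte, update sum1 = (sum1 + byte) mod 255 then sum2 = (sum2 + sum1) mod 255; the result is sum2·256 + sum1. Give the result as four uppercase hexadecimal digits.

Running sums (mod 255):
  after byte 0 (249): sum1=249, sum2=249
  after byte 1 (224): sum1=218, sum2=212
  after byte 2 (140): sum1=103, sum2=60
  after byte 3 (121): sum1=224, sum2=29
  after byte 4 (49): sum1=18, sum2=47
Checksum = sum2·256 + sum1 = 47·256 + 18 = 12050 = 0x2F12.

2F12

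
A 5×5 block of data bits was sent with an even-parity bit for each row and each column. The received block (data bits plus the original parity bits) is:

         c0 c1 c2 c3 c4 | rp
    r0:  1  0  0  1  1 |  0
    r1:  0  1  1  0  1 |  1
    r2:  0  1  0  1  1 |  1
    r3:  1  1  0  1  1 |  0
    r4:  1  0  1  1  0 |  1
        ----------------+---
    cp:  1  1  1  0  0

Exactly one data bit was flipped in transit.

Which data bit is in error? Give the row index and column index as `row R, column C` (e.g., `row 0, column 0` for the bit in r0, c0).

Recompute each row's even parity and compare to rp:
  r0: data parity 1, sent rp 0 → mismatch
  r1: data parity 1, sent rp 1 → ok
  r2: data parity 1, sent rp 1 → ok
  r3: data parity 0, sent rp 0 → ok
  r4: data parity 1, sent rp 1 → ok
Recompute each column's even parity and compare to cp:
  c0: data parity 1, sent cp 1 → ok
  c1: data parity 1, sent cp 1 → ok
  c2: data parity 0, sent cp 1 → mismatch
  c3: data parity 0, sent cp 0 → ok
  c4: data parity 0, sent cp 0 → ok
Exactly one row (r0) and one column (c2) fail → the flipped bit is at their intersection.

row 0, column 2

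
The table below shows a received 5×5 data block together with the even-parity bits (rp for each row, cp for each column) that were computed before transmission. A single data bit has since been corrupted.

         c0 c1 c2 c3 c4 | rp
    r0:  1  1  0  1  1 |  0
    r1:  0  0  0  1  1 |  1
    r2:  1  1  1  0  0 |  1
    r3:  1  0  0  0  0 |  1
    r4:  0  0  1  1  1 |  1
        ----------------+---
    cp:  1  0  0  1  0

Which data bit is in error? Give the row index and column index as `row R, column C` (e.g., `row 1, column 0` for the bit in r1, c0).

Recompute each row's even parity and compare to rp:
  r0: data parity 0, sent rp 0 → ok
  r1: data parity 0, sent rp 1 → mismatch
  r2: data parity 1, sent rp 1 → ok
  r3: data parity 1, sent rp 1 → ok
  r4: data parity 1, sent rp 1 → ok
Recompute each column's even parity and compare to cp:
  c0: data parity 1, sent cp 1 → ok
  c1: data parity 0, sent cp 0 → ok
  c2: data parity 0, sent cp 0 → ok
  c3: data parity 1, sent cp 1 → ok
  c4: data parity 1, sent cp 0 → mismatch
Exactly one row (r1) and one column (c4) fail → the flipped bit is at their intersection.

row 1, column 4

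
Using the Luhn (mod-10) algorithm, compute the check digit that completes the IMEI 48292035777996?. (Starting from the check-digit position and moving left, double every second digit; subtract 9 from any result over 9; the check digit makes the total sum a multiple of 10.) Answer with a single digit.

Partial digits right→left: 6 9 9 7 7 7 5 3 0 2 9 2 8 4
Double every second digit counting from the check-digit position (so the 1st, 3rd, 5th, ... of the partial from the right).
  doubled (with −9 where >9): 3 9 5 1 0 9 7 → sum 34
  kept as-is: 9 7 7 3 2 2 4 → sum 34
Total = 34 + 34 = 68.
Check digit = (10 − (68 mod 10)) mod 10 = 2.

2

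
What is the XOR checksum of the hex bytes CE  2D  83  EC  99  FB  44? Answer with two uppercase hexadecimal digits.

XOR the bytes together:
  start with 0xCE
  0xCE ⊕ 0x2D = 0xE3
  0xE3 ⊕ 0x83 = 0x60
  0x60 ⊕ 0xEC = 0x8C
  0x8C ⊕ 0x99 = 0x15
  0x15 ⊕ 0xFB = 0xEE
  0xEE ⊕ 0x44 = 0xAA

AA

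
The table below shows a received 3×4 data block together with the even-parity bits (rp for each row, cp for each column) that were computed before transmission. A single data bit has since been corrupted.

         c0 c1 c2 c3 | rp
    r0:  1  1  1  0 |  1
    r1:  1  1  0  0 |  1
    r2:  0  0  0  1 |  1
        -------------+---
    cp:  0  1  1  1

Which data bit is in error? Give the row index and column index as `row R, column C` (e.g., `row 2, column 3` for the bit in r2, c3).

Recompute each row's even parity and compare to rp:
  r0: data parity 1, sent rp 1 → ok
  r1: data parity 0, sent rp 1 → mismatch
  r2: data parity 1, sent rp 1 → ok
Recompute each column's even parity and compare to cp:
  c0: data parity 0, sent cp 0 → ok
  c1: data parity 0, sent cp 1 → mismatch
  c2: data parity 1, sent cp 1 → ok
  c3: data parity 1, sent cp 1 → ok
Exactly one row (r1) and one column (c1) fail → the flipped bit is at their intersection.

row 1, column 1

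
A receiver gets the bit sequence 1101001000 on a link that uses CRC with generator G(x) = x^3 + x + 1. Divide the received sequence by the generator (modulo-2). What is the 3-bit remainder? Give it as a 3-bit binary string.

Modulo-2 division of 1101001000 by 1011:
  pos 0: 1101 XOR 1011 = 0110
  pos 1: 1100 XOR 1011 = 0111
  pos 2: 1110 XOR 1011 = 0101
  pos 3: 1011 XOR 1011 = 0000
Remainder = 000 (zero — the frame passes the CRC check).

000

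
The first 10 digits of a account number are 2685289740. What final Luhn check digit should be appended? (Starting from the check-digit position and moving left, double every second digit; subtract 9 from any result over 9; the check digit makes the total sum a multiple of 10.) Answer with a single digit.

9

Partial digits right→left: 0 4 7 9 8 2 5 8 6 2
Double every second digit counting from the check-digit position (so the 1st, 3rd, 5th, ... of the partial from the right).
  doubled (with −9 where >9): 0 5 7 1 3 → sum 16
  kept as-is: 4 9 2 8 2 → sum 25
Total = 16 + 25 = 41.
Check digit = (10 − (41 mod 10)) mod 10 = 9.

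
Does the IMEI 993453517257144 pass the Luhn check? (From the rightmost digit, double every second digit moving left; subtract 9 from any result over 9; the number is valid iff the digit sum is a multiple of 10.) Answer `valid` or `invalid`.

invalid

From the right, keep odd positions and double even positions (subtract 9 from any doubled value over 9):
  doubled (positions 2,4,...): 8 5 4 2 6 8 9 → sum 42
  kept (positions 1,3,...): 4 1 5 7 5 5 3 9 → sum 39
Total = 81.
81 mod 10 = 1, so the number is invalid.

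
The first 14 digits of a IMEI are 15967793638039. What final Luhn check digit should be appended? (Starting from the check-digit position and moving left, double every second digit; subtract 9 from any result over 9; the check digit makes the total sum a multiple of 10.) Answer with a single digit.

Partial digits right→left: 9 3 0 8 3 6 3 9 7 7 6 9 5 1
Double every second digit counting from the check-digit position (so the 1st, 3rd, 5th, ... of the partial from the right).
  doubled (with −9 where >9): 9 0 6 6 5 3 1 → sum 30
  kept as-is: 3 8 6 9 7 9 1 → sum 43
Total = 30 + 43 = 73.
Check digit = (10 − (73 mod 10)) mod 10 = 7.

7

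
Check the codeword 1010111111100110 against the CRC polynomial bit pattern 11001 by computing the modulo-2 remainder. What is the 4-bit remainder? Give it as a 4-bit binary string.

1110

Modulo-2 division of 1010111111100110 by 11001:
  pos 0: 10101 XOR 11001 = 01100
  pos 1: 11001 XOR 11001 = 00000
  pos 6: 11111 XOR 11001 = 00110
  pos 8: 11000 XOR 11001 = 00001
Remainder = 1110 (nonzero — an error is detected).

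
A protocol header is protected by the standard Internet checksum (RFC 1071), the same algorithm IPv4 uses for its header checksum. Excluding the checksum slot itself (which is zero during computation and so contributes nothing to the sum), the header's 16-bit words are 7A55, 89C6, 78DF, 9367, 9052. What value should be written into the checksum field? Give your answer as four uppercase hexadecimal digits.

One's-complement addition (fold any carry out of bit 15 back into bit 0):
  0x7A55 + 0x89C6 = 0x1041B → wrap carry → 0x041C
  0x041C + 0x78DF = 0x07CFB
  0x7CFB + 0x9367 = 0x11062 → wrap carry → 0x1063
  0x1063 + 0x9052 = 0x0A0B5
One's-complement sum = 0xA0B5.
Checksum = ~0xA0B5 & 0xFFFF = 0x5F4A.

5F4A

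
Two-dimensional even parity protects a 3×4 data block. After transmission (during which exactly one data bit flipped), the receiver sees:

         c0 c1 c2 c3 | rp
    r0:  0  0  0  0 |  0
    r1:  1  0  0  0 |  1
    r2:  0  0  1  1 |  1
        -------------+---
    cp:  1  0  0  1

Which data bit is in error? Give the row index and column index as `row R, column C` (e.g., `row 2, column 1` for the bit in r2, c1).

Recompute each row's even parity and compare to rp:
  r0: data parity 0, sent rp 0 → ok
  r1: data parity 1, sent rp 1 → ok
  r2: data parity 0, sent rp 1 → mismatch
Recompute each column's even parity and compare to cp:
  c0: data parity 1, sent cp 1 → ok
  c1: data parity 0, sent cp 0 → ok
  c2: data parity 1, sent cp 0 → mismatch
  c3: data parity 1, sent cp 1 → ok
Exactly one row (r2) and one column (c2) fail → the flipped bit is at their intersection.

row 2, column 2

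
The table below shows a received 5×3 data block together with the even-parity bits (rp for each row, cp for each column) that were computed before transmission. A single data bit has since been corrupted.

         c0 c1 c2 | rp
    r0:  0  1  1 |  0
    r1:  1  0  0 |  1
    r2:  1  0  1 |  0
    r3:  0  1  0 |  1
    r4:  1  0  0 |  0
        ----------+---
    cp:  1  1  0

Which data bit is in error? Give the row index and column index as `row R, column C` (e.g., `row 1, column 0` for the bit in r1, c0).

row 4, column 1

Recompute each row's even parity and compare to rp:
  r0: data parity 0, sent rp 0 → ok
  r1: data parity 1, sent rp 1 → ok
  r2: data parity 0, sent rp 0 → ok
  r3: data parity 1, sent rp 1 → ok
  r4: data parity 1, sent rp 0 → mismatch
Recompute each column's even parity and compare to cp:
  c0: data parity 1, sent cp 1 → ok
  c1: data parity 0, sent cp 1 → mismatch
  c2: data parity 0, sent cp 0 → ok
Exactly one row (r4) and one column (c1) fail → the flipped bit is at their intersection.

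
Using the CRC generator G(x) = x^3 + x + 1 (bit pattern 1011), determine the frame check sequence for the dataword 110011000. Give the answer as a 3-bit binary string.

001

Append 3 zeros: 110011000000. Divide by 1011 (XOR where the leading bit is 1):
  pos 0: 1100 XOR 1011 = 0111
  pos 1: 1111 XOR 1011 = 0100
  pos 2: 1001 XOR 1011 = 0010
  pos 4: 1000 XOR 1011 = 0011
  pos 6: 1100 XOR 1011 = 0111
  pos 7: 1110 XOR 1011 = 0101
  pos 8: 1010 XOR 1011 = 0001
Remainder (last 3 bits) = 001. This is the CRC / FCS.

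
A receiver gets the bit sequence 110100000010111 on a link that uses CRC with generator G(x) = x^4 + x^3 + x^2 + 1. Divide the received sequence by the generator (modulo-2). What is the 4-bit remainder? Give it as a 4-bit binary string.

Modulo-2 division of 110100000010111 by 11101:
  pos 0: 11010 XOR 11101 = 00111
  pos 2: 11100 XOR 11101 = 00001
  pos 6: 10001 XOR 11101 = 01100
  pos 7: 11000 XOR 11101 = 00101
  pos 9: 10111 XOR 11101 = 01010
  pos 10: 10101 XOR 11101 = 01000
Remainder = 1000 (nonzero — an error is detected).

1000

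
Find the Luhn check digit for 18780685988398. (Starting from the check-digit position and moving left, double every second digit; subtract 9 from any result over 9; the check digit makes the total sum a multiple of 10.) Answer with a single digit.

0

Partial digits right→left: 8 9 3 8 8 9 5 8 6 0 8 7 8 1
Double every second digit counting from the check-digit position (so the 1st, 3rd, 5th, ... of the partial from the right).
  doubled (with −9 where >9): 7 6 7 1 3 7 7 → sum 38
  kept as-is: 9 8 9 8 0 7 1 → sum 42
Total = 38 + 42 = 80.
Check digit = (10 − (80 mod 10)) mod 10 = 0.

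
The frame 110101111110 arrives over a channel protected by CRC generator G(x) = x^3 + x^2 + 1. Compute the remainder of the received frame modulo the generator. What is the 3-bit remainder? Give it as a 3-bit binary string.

Modulo-2 division of 110101111110 by 1101:
  pos 0: 1101 XOR 1101 = 0000
  pos 5: 1111 XOR 1101 = 0010
  pos 7: 1011 XOR 1101 = 0110
  pos 8: 1100 XOR 1101 = 0001
Remainder = 001 (nonzero — an error is detected).

001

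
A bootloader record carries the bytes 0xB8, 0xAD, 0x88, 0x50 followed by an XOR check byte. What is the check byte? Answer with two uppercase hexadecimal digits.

XOR the bytes together:
  start with 0xB8
  0xB8 ⊕ 0xAD = 0x15
  0x15 ⊕ 0x88 = 0x9D
  0x9D ⊕ 0x50 = 0xCD

CD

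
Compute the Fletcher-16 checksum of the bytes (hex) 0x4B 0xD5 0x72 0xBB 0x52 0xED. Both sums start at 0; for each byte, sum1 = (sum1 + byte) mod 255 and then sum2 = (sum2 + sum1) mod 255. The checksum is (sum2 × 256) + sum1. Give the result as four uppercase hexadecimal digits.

Running sums (mod 255):
  after byte 0 (0x4B): sum1=75, sum2=75
  after byte 1 (0xD5): sum1=33, sum2=108
  after byte 2 (0x72): sum1=147, sum2=0
  after byte 3 (0xBB): sum1=79, sum2=79
  after byte 4 (0x52): sum1=161, sum2=240
  after byte 5 (0xED): sum1=143, sum2=128
Checksum = sum2·256 + sum1 = 128·256 + 143 = 32911 = 0x808F.

808F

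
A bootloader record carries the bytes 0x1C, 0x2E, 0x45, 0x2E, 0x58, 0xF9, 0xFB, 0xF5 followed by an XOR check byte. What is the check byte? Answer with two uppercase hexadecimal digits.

F6

XOR the bytes together:
  start with 0x1C
  0x1C ⊕ 0x2E = 0x32
  0x32 ⊕ 0x45 = 0x77
  0x77 ⊕ 0x2E = 0x59
  0x59 ⊕ 0x58 = 0x01
  0x01 ⊕ 0xF9 = 0xF8
  0xF8 ⊕ 0xFB = 0x03
  0x03 ⊕ 0xF5 = 0xF6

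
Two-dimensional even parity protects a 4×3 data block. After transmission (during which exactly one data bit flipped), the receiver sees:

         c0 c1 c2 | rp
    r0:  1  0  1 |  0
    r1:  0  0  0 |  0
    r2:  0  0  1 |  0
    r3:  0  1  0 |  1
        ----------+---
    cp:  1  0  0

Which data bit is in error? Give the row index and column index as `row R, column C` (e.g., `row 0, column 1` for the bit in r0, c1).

Recompute each row's even parity and compare to rp:
  r0: data parity 0, sent rp 0 → ok
  r1: data parity 0, sent rp 0 → ok
  r2: data parity 1, sent rp 0 → mismatch
  r3: data parity 1, sent rp 1 → ok
Recompute each column's even parity and compare to cp:
  c0: data parity 1, sent cp 1 → ok
  c1: data parity 1, sent cp 0 → mismatch
  c2: data parity 0, sent cp 0 → ok
Exactly one row (r2) and one column (c1) fail → the flipped bit is at their intersection.

row 2, column 1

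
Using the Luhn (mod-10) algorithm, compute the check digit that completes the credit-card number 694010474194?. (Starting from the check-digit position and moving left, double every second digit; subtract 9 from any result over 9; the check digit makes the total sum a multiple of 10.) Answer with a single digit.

8

Partial digits right→left: 4 9 1 4 7 4 0 1 0 4 9 6
Double every second digit counting from the check-digit position (so the 1st, 3rd, 5th, ... of the partial from the right).
  doubled (with −9 where >9): 8 2 5 0 0 9 → sum 24
  kept as-is: 9 4 4 1 4 6 → sum 28
Total = 24 + 28 = 52.
Check digit = (10 − (52 mod 10)) mod 10 = 8.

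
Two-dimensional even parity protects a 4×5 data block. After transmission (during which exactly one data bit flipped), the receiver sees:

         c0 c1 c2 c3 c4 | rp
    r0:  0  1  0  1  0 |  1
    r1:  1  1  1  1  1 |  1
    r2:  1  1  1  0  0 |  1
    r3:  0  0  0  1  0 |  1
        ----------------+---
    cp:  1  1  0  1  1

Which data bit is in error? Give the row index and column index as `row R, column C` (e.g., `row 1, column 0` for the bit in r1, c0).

Recompute each row's even parity and compare to rp:
  r0: data parity 0, sent rp 1 → mismatch
  r1: data parity 1, sent rp 1 → ok
  r2: data parity 1, sent rp 1 → ok
  r3: data parity 1, sent rp 1 → ok
Recompute each column's even parity and compare to cp:
  c0: data parity 0, sent cp 1 → mismatch
  c1: data parity 1, sent cp 1 → ok
  c2: data parity 0, sent cp 0 → ok
  c3: data parity 1, sent cp 1 → ok
  c4: data parity 1, sent cp 1 → ok
Exactly one row (r0) and one column (c0) fail → the flipped bit is at their intersection.

row 0, column 0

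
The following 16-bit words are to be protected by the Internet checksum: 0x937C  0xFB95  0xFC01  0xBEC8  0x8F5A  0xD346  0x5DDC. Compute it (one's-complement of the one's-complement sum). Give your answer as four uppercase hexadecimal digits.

One's-complement addition (fold any carry out of bit 15 back into bit 0):
  0x937C + 0xFB95 = 0x18F11 → wrap carry → 0x8F12
  0x8F12 + 0xFC01 = 0x18B13 → wrap carry → 0x8B14
  0x8B14 + 0xBEC8 = 0x149DC → wrap carry → 0x49DD
  0x49DD + 0x8F5A = 0x0D937
  0xD937 + 0xD346 = 0x1AC7D → wrap carry → 0xAC7E
  0xAC7E + 0x5DDC = 0x10A5A → wrap carry → 0x0A5B
One's-complement sum = 0x0A5B.
Checksum = ~0x0A5B & 0xFFFF = 0xF5A4.

F5A4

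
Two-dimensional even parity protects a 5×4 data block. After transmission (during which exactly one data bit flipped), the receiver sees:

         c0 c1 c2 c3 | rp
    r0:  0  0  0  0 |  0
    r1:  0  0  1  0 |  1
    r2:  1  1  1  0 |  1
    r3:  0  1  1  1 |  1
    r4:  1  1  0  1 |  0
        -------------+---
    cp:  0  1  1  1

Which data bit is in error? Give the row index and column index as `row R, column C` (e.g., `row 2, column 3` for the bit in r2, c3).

row 4, column 3

Recompute each row's even parity and compare to rp:
  r0: data parity 0, sent rp 0 → ok
  r1: data parity 1, sent rp 1 → ok
  r2: data parity 1, sent rp 1 → ok
  r3: data parity 1, sent rp 1 → ok
  r4: data parity 1, sent rp 0 → mismatch
Recompute each column's even parity and compare to cp:
  c0: data parity 0, sent cp 0 → ok
  c1: data parity 1, sent cp 1 → ok
  c2: data parity 1, sent cp 1 → ok
  c3: data parity 0, sent cp 1 → mismatch
Exactly one row (r4) and one column (c3) fail → the flipped bit is at their intersection.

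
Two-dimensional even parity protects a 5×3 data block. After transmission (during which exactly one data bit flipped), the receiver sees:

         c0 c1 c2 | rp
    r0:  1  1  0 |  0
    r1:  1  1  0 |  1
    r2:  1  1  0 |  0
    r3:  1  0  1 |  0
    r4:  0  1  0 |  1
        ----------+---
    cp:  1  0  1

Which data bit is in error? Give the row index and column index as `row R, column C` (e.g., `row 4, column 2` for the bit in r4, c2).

Recompute each row's even parity and compare to rp:
  r0: data parity 0, sent rp 0 → ok
  r1: data parity 0, sent rp 1 → mismatch
  r2: data parity 0, sent rp 0 → ok
  r3: data parity 0, sent rp 0 → ok
  r4: data parity 1, sent rp 1 → ok
Recompute each column's even parity and compare to cp:
  c0: data parity 0, sent cp 1 → mismatch
  c1: data parity 0, sent cp 0 → ok
  c2: data parity 1, sent cp 1 → ok
Exactly one row (r1) and one column (c0) fail → the flipped bit is at their intersection.

row 1, column 0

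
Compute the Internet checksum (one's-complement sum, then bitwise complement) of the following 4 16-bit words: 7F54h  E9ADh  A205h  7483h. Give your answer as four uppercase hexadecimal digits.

8074

One's-complement addition (fold any carry out of bit 15 back into bit 0):
  0x7F54 + 0xE9AD = 0x16901 → wrap carry → 0x6902
  0x6902 + 0xA205 = 0x10B07 → wrap carry → 0x0B08
  0x0B08 + 0x7483 = 0x07F8B
One's-complement sum = 0x7F8B.
Checksum = ~0x7F8B & 0xFFFF = 0x8074.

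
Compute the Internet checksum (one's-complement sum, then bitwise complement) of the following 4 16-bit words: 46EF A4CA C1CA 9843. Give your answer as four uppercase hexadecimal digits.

BA37

One's-complement addition (fold any carry out of bit 15 back into bit 0):
  0x46EF + 0xA4CA = 0x0EBB9
  0xEBB9 + 0xC1CA = 0x1AD83 → wrap carry → 0xAD84
  0xAD84 + 0x9843 = 0x145C7 → wrap carry → 0x45C8
One's-complement sum = 0x45C8.
Checksum = ~0x45C8 & 0xFFFF = 0xBA37.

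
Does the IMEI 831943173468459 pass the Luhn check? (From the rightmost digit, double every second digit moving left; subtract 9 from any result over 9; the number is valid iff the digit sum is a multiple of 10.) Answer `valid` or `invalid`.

invalid

From the right, keep odd positions and double even positions (subtract 9 from any doubled value over 9):
  doubled (positions 2,4,...): 1 7 8 5 6 9 6 → sum 42
  kept (positions 1,3,...): 9 4 6 3 1 4 1 8 → sum 36
Total = 78.
78 mod 10 = 8, so the number is invalid.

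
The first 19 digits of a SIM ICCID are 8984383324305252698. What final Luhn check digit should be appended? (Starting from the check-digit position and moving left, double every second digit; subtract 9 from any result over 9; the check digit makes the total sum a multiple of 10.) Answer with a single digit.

1

Partial digits right→left: 8 9 6 2 5 2 5 0 3 4 2 3 3 8 3 4 8 9 8
Double every second digit counting from the check-digit position (so the 1st, 3rd, 5th, ... of the partial from the right).
  doubled (with −9 where >9): 7 3 1 1 6 4 6 6 7 7 → sum 48
  kept as-is: 9 2 2 0 4 3 8 4 9 → sum 41
Total = 48 + 41 = 89.
Check digit = (10 − (89 mod 10)) mod 10 = 1.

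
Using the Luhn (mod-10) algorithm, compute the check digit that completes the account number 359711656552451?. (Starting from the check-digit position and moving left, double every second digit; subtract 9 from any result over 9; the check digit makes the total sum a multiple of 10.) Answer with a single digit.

Partial digits right→left: 1 5 4 2 5 5 6 5 6 1 1 7 9 5 3
Double every second digit counting from the check-digit position (so the 1st, 3rd, 5th, ... of the partial from the right).
  doubled (with −9 where >9): 2 8 1 3 3 2 9 6 → sum 34
  kept as-is: 5 2 5 5 1 7 5 → sum 30
Total = 34 + 30 = 64.
Check digit = (10 − (64 mod 10)) mod 10 = 6.

6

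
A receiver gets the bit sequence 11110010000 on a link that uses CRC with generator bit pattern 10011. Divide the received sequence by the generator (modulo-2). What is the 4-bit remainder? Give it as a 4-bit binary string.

0000

Modulo-2 division of 11110010000 by 10011:
  pos 0: 11110 XOR 10011 = 01101
  pos 1: 11010 XOR 10011 = 01001
  pos 2: 10011 XOR 10011 = 00000
Remainder = 0000 (zero — the frame passes the CRC check).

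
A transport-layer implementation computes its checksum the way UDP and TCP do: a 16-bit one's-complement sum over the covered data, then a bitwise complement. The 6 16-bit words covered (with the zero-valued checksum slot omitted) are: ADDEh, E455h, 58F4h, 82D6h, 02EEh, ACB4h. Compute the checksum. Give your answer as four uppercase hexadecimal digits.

One's-complement addition (fold any carry out of bit 15 back into bit 0):
  0xADDE + 0xE455 = 0x19233 → wrap carry → 0x9234
  0x9234 + 0x58F4 = 0x0EB28
  0xEB28 + 0x82D6 = 0x16DFE → wrap carry → 0x6DFF
  0x6DFF + 0x02EE = 0x070ED
  0x70ED + 0xACB4 = 0x11DA1 → wrap carry → 0x1DA2
One's-complement sum = 0x1DA2.
Checksum = ~0x1DA2 & 0xFFFF = 0xE25D.

E25D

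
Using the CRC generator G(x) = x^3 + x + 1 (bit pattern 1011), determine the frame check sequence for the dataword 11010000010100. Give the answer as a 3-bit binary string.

Append 3 zeros: 11010000010100000. Divide by 1011 (XOR where the leading bit is 1):
  pos 0: 1101 XOR 1011 = 0110
  pos 1: 1100 XOR 1011 = 0111
  pos 2: 1110 XOR 1011 = 0101
  pos 3: 1010 XOR 1011 = 0001
  pos 6: 1001 XOR 1011 = 0010
  pos 8: 1001 XOR 1011 = 0010
  pos 10: 1000 XOR 1011 = 0011
  pos 12: 1100 XOR 1011 = 0111
  pos 13: 1110 XOR 1011 = 0101
Remainder (last 3 bits) = 101. This is the CRC / FCS.

101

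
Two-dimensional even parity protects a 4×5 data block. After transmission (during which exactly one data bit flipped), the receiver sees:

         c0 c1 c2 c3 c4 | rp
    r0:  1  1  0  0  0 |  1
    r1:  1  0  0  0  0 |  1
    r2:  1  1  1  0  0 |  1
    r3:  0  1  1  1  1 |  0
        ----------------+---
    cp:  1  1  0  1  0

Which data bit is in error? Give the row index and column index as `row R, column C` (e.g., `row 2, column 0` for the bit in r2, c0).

Recompute each row's even parity and compare to rp:
  r0: data parity 0, sent rp 1 → mismatch
  r1: data parity 1, sent rp 1 → ok
  r2: data parity 1, sent rp 1 → ok
  r3: data parity 0, sent rp 0 → ok
Recompute each column's even parity and compare to cp:
  c0: data parity 1, sent cp 1 → ok
  c1: data parity 1, sent cp 1 → ok
  c2: data parity 0, sent cp 0 → ok
  c3: data parity 1, sent cp 1 → ok
  c4: data parity 1, sent cp 0 → mismatch
Exactly one row (r0) and one column (c4) fail → the flipped bit is at their intersection.

row 0, column 4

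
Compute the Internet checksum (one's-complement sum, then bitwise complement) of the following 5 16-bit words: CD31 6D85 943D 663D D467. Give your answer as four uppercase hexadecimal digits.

One's-complement addition (fold any carry out of bit 15 back into bit 0):
  0xCD31 + 0x6D85 = 0x13AB6 → wrap carry → 0x3AB7
  0x3AB7 + 0x943D = 0x0CEF4
  0xCEF4 + 0x663D = 0x13531 → wrap carry → 0x3532
  0x3532 + 0xD467 = 0x10999 → wrap carry → 0x099A
One's-complement sum = 0x099A.
Checksum = ~0x099A & 0xFFFF = 0xF665.

F665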